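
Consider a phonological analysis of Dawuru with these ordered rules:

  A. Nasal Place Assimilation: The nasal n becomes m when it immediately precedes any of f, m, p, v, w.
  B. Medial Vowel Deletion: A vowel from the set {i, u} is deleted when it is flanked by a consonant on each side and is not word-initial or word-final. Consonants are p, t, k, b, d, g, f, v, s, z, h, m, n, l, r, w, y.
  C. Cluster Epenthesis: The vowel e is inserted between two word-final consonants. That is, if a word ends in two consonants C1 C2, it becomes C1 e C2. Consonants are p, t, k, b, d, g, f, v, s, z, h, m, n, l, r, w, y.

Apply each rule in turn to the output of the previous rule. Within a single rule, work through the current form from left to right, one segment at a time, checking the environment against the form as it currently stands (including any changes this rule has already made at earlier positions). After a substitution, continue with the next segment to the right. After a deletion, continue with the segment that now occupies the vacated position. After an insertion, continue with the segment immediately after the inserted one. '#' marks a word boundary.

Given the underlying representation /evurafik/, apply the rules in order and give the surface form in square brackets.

[evrafek]

A Nasal Place Assimilation: no change — [evurafik]
B Medial Vowel Deletion: [evurafik] → [evrafk]
C Cluster Epenthesis: [evrafk] → [evrafek]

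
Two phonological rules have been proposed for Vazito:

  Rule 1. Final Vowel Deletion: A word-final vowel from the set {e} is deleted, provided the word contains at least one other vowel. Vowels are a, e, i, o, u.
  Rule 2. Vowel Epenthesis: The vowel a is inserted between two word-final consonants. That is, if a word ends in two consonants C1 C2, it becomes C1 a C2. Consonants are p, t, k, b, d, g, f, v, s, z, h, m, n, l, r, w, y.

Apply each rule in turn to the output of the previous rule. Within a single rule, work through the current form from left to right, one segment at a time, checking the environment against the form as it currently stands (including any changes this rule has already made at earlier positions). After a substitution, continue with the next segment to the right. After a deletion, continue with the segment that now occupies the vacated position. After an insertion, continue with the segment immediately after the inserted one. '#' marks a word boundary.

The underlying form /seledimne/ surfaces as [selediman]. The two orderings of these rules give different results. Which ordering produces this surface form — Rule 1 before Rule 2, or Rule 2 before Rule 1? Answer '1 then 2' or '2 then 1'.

Order 1 then 2:
  1 Final Vowel Deletion: [seledimne] → [seledimn]
  2 Vowel Epenthesis: [seledimn] → [selediman]
  result: [selediman]
Order 2 then 1:
  2 Vowel Epenthesis: no change — [seledimne]
  1 Final Vowel Deletion: [seledimne] → [seledimn]
  result: [seledimn]

1 then 2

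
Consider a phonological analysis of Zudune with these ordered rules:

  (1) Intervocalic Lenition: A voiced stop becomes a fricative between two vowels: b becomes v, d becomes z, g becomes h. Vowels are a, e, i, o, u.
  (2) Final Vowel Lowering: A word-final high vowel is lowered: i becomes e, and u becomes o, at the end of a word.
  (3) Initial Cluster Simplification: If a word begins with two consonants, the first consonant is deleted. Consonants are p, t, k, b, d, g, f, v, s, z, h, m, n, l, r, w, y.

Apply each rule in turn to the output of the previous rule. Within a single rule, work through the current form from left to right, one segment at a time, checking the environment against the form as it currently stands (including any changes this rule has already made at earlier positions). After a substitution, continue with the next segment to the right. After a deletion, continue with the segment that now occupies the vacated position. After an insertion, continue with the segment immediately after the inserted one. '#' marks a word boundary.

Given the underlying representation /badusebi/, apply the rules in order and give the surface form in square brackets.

[bazuseve]

(1) Intervocalic Lenition: [badusebi] → [bazusevi]
(2) Final Vowel Lowering: [bazusevi] → [bazuseve]
(3) Initial Cluster Simplification: no change — [bazuseve]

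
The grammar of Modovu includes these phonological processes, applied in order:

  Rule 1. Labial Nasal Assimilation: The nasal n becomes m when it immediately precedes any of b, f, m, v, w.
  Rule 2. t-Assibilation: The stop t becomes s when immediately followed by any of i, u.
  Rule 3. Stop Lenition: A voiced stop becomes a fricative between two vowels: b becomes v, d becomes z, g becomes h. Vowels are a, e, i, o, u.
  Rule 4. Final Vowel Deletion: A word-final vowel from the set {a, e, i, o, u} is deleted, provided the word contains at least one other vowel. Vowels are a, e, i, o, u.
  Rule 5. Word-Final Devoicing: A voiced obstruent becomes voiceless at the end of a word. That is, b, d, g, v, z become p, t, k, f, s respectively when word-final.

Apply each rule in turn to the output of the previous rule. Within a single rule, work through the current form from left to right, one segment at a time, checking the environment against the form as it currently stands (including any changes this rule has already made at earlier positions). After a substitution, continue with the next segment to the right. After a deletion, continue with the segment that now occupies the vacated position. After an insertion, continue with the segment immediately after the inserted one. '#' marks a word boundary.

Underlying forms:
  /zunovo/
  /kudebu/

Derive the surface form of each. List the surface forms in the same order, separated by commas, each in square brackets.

/zunovo/:
  Rule 1 Labial Nasal Assimilation: no change — [zunovo]
  Rule 2 t-Assibilation: no change — [zunovo]
  Rule 3 Stop Lenition: no change — [zunovo]
  Rule 4 Final Vowel Deletion: [zunovo] → [zunov]
  Rule 5 Word-Final Devoicing: [zunov] → [zunof]
/kudebu/:
  Rule 1 Labial Nasal Assimilation: no change — [kudebu]
  Rule 2 t-Assibilation: no change — [kudebu]
  Rule 3 Stop Lenition: [kudebu] → [kuzevu]
  Rule 4 Final Vowel Deletion: [kuzevu] → [kuzev]
  Rule 5 Word-Final Devoicing: [kuzev] → [kuzef]

[zunof], [kuzef]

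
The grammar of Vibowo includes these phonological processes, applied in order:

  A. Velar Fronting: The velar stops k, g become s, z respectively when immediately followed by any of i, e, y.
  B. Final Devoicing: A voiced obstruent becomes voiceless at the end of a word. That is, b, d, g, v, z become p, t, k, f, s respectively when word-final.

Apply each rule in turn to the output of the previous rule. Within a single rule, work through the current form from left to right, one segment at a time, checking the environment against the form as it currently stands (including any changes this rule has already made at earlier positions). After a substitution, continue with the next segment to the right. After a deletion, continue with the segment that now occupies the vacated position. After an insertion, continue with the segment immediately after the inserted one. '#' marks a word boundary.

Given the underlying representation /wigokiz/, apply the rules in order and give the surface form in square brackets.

A Velar Fronting: [wigokiz] → [wigosiz]
B Final Devoicing: [wigosiz] → [wigosis]

[wigosis]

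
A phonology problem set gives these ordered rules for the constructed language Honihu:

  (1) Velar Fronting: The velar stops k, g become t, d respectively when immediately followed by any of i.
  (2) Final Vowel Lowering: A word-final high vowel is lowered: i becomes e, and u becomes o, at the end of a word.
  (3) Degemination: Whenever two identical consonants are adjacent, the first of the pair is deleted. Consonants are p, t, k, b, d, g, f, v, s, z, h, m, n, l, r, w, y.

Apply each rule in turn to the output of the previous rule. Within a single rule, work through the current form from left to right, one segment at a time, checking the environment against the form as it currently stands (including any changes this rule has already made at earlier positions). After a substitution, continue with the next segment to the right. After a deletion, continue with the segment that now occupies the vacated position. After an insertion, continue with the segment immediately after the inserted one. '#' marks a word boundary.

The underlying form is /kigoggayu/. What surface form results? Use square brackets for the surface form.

[tigogayo]

(1) Velar Fronting: [kigoggayu] → [tigoggayu]
(2) Final Vowel Lowering: [tigoggayu] → [tigoggayo]
(3) Degemination: [tigoggayo] → [tigogayo]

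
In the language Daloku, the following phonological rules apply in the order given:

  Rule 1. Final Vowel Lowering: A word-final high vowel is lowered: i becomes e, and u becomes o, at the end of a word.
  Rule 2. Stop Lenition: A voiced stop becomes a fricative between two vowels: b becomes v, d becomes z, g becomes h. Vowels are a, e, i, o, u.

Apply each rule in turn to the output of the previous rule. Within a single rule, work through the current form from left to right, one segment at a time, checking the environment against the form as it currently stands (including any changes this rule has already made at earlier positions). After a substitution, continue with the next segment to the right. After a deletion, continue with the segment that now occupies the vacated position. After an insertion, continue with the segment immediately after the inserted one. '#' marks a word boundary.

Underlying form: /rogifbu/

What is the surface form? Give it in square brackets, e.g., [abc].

[rohifbo]

Rule 1 Final Vowel Lowering: [rogifbu] → [rogifbo]
Rule 2 Stop Lenition: [rogifbo] → [rohifbo]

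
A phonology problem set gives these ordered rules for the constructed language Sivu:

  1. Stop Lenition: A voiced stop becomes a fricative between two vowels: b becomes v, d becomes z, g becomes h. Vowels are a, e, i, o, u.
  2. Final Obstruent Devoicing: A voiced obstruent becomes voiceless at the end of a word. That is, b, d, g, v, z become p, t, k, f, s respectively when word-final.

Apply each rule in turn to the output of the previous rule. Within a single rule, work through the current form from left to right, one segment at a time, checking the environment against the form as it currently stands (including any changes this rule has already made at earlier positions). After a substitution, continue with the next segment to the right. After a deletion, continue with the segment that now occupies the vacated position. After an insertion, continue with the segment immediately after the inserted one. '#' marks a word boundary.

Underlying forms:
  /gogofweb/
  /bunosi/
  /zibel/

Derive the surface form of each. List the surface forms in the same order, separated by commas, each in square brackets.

/gogofweb/:
  1 Stop Lenition: [gogofweb] → [gohofweb]
  2 Final Obstruent Devoicing: [gohofweb] → [gohofwep]
/bunosi/:
  1 Stop Lenition: no change — [bunosi]
  2 Final Obstruent Devoicing: no change — [bunosi]
/zibel/:
  1 Stop Lenition: [zibel] → [zivel]
  2 Final Obstruent Devoicing: no change — [zivel]

[gohofwep], [bunosi], [zivel]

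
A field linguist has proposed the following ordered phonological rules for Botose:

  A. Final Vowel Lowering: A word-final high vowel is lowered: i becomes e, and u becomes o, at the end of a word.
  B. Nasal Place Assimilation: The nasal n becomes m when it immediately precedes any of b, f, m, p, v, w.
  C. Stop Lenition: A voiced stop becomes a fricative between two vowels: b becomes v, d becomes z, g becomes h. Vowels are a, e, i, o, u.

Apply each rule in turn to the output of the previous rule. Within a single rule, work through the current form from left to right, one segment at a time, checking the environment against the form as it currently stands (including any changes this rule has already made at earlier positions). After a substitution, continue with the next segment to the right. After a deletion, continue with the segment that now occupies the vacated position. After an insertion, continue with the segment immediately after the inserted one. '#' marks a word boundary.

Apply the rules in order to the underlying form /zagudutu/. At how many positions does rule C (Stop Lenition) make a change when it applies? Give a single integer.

2

A Final Vowel Lowering: [zagudutu] → [zaguduto]
B Nasal Place Assimilation: no change — [zaguduto]
C Stop Lenition: [zaguduto] → [zahuzuto]
Rule C changed 2 position(s).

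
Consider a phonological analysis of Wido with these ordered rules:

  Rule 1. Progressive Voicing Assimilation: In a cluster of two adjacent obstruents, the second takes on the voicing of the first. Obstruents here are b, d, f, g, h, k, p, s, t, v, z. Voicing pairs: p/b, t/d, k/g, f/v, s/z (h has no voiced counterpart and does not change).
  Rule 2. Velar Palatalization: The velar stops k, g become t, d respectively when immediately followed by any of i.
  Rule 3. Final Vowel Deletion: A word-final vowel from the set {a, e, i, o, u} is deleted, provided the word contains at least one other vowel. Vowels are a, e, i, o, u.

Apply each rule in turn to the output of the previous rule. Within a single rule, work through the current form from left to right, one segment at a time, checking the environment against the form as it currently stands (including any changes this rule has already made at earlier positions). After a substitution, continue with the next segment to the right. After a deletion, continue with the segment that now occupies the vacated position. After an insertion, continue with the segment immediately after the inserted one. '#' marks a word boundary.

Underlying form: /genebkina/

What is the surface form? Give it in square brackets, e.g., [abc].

[genebdin]

Rule 1 Progressive Voicing Assimilation: [genebkina] → [genebgina]
Rule 2 Velar Palatalization: [genebgina] → [genebdina]
Rule 3 Final Vowel Deletion: [genebdina] → [genebdin]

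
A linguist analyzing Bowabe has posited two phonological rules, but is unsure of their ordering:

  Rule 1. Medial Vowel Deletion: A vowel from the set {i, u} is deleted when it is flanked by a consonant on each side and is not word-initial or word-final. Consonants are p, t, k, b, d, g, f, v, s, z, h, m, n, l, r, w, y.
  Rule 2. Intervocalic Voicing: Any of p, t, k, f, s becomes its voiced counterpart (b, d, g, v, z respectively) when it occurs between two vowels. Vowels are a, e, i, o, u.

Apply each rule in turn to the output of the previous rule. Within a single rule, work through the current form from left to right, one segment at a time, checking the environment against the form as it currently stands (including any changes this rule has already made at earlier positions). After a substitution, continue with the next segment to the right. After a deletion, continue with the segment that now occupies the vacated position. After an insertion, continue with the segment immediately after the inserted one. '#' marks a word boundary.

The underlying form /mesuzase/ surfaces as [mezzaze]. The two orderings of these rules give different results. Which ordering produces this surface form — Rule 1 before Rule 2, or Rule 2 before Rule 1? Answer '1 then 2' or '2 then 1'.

Order 1 then 2:
  1 Medial Vowel Deletion: [mesuzase] → [meszase]
  2 Intervocalic Voicing: [meszase] → [meszaze]
  result: [meszaze]
Order 2 then 1:
  2 Intervocalic Voicing: [mesuzase] → [mezuzaze]
  1 Medial Vowel Deletion: [mezuzaze] → [mezzaze]
  result: [mezzaze]

2 then 1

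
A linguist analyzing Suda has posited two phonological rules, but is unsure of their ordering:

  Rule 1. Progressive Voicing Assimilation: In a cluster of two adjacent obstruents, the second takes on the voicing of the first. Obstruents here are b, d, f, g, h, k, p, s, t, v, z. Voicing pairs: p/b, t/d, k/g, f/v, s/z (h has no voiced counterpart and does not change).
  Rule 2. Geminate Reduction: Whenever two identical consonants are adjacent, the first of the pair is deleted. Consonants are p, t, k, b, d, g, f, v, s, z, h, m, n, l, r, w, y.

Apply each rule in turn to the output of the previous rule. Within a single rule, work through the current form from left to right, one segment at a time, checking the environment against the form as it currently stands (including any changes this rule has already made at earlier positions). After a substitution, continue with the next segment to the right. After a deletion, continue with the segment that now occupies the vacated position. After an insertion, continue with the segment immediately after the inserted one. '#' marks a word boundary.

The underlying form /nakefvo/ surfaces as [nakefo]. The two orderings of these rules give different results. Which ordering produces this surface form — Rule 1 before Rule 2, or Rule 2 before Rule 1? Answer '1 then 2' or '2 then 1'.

1 then 2

Order 1 then 2:
  1 Progressive Voicing Assimilation: [nakefvo] → [nakeffo]
  2 Geminate Reduction: [nakeffo] → [nakefo]
  result: [nakefo]
Order 2 then 1:
  2 Geminate Reduction: no change — [nakefvo]
  1 Progressive Voicing Assimilation: [nakefvo] → [nakeffo]
  result: [nakeffo]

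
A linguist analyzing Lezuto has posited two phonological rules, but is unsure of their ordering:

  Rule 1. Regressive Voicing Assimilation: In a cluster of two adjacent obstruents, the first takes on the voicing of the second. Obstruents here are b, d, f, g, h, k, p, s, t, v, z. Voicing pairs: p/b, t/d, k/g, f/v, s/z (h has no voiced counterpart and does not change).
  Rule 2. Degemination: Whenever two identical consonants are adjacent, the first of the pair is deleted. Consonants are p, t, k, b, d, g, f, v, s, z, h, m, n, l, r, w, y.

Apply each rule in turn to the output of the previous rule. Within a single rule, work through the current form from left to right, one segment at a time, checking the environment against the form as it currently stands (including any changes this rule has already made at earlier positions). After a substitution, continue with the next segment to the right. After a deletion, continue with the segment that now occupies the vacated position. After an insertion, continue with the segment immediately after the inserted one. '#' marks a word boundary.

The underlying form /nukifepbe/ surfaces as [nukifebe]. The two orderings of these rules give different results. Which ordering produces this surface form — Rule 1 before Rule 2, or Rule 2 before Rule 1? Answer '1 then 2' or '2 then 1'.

Order 1 then 2:
  1 Regressive Voicing Assimilation: [nukifepbe] → [nukifebbe]
  2 Degemination: [nukifebbe] → [nukifebe]
  result: [nukifebe]
Order 2 then 1:
  2 Degemination: no change — [nukifepbe]
  1 Regressive Voicing Assimilation: [nukifepbe] → [nukifebbe]
  result: [nukifebbe]

1 then 2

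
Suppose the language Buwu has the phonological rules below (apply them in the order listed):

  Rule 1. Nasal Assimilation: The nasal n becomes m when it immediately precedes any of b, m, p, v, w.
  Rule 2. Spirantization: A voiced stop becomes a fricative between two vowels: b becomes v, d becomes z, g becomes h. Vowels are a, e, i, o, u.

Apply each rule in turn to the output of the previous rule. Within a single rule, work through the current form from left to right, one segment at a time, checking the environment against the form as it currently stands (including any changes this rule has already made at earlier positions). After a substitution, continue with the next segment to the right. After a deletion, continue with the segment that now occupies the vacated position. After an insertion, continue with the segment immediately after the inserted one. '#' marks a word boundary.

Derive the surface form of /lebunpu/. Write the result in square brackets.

[levumpu]

Rule 1 Nasal Assimilation: [lebunpu] → [lebumpu]
Rule 2 Spirantization: [lebumpu] → [levumpu]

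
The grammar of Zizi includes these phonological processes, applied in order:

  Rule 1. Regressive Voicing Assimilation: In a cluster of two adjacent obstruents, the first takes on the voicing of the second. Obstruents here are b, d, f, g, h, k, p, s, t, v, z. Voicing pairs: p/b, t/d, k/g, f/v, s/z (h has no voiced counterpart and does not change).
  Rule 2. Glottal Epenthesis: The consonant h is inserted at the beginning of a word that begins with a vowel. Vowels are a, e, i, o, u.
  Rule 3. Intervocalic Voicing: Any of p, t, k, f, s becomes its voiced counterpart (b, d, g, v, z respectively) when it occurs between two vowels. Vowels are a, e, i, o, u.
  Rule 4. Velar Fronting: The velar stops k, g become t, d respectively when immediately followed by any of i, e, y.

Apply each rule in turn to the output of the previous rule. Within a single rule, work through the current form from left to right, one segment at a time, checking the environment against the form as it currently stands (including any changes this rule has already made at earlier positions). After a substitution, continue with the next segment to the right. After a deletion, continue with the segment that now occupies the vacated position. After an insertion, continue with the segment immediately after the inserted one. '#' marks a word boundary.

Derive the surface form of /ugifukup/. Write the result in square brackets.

[hudivugup]

Rule 1 Regressive Voicing Assimilation: no change — [ugifukup]
Rule 2 Glottal Epenthesis: [ugifukup] → [hugifukup]
Rule 3 Intervocalic Voicing: [hugifukup] → [hugivugup]
Rule 4 Velar Fronting: [hugivugup] → [hudivugup]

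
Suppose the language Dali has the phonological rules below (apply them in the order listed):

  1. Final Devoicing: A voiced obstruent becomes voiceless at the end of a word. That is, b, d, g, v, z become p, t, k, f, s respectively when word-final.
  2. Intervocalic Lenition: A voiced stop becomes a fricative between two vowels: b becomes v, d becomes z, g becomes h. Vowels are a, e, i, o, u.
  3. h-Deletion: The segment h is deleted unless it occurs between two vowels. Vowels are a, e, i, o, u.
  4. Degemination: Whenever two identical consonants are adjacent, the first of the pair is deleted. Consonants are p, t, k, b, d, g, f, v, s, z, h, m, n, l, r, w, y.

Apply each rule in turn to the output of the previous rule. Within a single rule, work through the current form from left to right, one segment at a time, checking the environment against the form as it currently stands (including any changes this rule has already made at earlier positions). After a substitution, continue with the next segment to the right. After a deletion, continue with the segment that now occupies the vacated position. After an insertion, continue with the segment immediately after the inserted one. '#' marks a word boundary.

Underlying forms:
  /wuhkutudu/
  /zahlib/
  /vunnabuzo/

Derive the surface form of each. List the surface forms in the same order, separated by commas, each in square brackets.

[wukutuzu], [zalip], [vunavuzo]

/wuhkutudu/:
  1 Final Devoicing: no change — [wuhkutudu]
  2 Intervocalic Lenition: [wuhkutudu] → [wuhkutuzu]
  3 h-Deletion: [wuhkutuzu] → [wukutuzu]
  4 Degemination: no change — [wukutuzu]
/zahlib/:
  1 Final Devoicing: [zahlib] → [zahlip]
  2 Intervocalic Lenition: no change — [zahlip]
  3 h-Deletion: [zahlip] → [zalip]
  4 Degemination: no change — [zalip]
/vunnabuzo/:
  1 Final Devoicing: no change — [vunnabuzo]
  2 Intervocalic Lenition: [vunnabuzo] → [vunnavuzo]
  3 h-Deletion: no change — [vunnavuzo]
  4 Degemination: [vunnavuzo] → [vunavuzo]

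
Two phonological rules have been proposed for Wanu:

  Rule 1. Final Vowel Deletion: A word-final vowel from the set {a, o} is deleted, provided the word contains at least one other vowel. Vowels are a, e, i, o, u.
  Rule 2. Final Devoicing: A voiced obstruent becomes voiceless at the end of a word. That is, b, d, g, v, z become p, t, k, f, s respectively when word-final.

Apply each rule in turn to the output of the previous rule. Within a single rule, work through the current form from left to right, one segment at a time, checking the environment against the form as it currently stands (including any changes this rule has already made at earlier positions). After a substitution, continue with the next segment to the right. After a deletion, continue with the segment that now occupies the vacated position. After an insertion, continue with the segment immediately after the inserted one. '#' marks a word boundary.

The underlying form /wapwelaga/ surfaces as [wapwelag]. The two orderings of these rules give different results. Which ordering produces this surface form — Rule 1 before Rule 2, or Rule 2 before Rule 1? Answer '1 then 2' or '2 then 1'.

2 then 1

Order 1 then 2:
  1 Final Vowel Deletion: [wapwelaga] → [wapwelag]
  2 Final Devoicing: [wapwelag] → [wapwelak]
  result: [wapwelak]
Order 2 then 1:
  2 Final Devoicing: no change — [wapwelaga]
  1 Final Vowel Deletion: [wapwelaga] → [wapwelag]
  result: [wapwelag]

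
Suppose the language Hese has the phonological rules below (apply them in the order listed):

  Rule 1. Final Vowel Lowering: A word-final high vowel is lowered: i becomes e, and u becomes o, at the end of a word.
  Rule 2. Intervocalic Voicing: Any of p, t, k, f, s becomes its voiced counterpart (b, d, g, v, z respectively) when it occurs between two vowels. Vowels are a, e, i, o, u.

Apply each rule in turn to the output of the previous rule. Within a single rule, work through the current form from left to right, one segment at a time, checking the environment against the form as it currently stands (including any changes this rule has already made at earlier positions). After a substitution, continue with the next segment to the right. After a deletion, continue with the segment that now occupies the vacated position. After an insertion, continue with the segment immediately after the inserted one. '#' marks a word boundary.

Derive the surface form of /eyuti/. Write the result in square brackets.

[eyude]

Rule 1 Final Vowel Lowering: [eyuti] → [eyute]
Rule 2 Intervocalic Voicing: [eyute] → [eyude]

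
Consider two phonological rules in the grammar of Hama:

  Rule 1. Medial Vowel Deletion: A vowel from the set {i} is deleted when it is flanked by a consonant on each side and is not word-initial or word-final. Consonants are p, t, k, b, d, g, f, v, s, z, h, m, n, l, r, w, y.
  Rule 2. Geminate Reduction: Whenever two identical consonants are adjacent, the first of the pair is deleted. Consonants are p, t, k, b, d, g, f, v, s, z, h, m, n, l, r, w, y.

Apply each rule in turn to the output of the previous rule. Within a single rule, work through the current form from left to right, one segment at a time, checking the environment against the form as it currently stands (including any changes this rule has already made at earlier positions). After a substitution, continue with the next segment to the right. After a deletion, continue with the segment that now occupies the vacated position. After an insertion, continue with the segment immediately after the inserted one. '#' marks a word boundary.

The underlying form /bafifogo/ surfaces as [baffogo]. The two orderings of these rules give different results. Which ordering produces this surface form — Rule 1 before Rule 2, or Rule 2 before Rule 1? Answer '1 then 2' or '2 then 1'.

2 then 1

Order 1 then 2:
  1 Medial Vowel Deletion: [bafifogo] → [baffogo]
  2 Geminate Reduction: [baffogo] → [bafogo]
  result: [bafogo]
Order 2 then 1:
  2 Geminate Reduction: no change — [bafifogo]
  1 Medial Vowel Deletion: [bafifogo] → [baffogo]
  result: [baffogo]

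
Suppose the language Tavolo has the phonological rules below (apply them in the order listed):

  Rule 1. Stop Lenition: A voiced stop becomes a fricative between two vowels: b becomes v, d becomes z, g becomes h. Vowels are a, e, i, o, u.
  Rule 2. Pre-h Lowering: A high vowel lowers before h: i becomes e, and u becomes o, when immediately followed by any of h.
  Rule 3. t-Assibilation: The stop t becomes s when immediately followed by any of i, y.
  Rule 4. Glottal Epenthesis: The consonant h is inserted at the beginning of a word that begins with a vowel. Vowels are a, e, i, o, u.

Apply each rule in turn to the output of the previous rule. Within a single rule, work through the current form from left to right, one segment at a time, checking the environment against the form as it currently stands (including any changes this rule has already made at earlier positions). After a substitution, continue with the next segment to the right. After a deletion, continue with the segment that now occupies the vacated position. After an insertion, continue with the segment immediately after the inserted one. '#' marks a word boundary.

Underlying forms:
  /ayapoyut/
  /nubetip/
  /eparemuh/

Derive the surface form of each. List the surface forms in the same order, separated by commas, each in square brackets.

[hayapoyut], [nuvesip], [heparemoh]

/ayapoyut/:
  Rule 1 Stop Lenition: no change — [ayapoyut]
  Rule 2 Pre-h Lowering: no change — [ayapoyut]
  Rule 3 t-Assibilation: no change — [ayapoyut]
  Rule 4 Glottal Epenthesis: [ayapoyut] → [hayapoyut]
/nubetip/:
  Rule 1 Stop Lenition: [nubetip] → [nuvetip]
  Rule 2 Pre-h Lowering: no change — [nuvetip]
  Rule 3 t-Assibilation: [nuvetip] → [nuvesip]
  Rule 4 Glottal Epenthesis: no change — [nuvesip]
/eparemuh/:
  Rule 1 Stop Lenition: no change — [eparemuh]
  Rule 2 Pre-h Lowering: [eparemuh] → [eparemoh]
  Rule 3 t-Assibilation: no change — [eparemoh]
  Rule 4 Glottal Epenthesis: [eparemoh] → [heparemoh]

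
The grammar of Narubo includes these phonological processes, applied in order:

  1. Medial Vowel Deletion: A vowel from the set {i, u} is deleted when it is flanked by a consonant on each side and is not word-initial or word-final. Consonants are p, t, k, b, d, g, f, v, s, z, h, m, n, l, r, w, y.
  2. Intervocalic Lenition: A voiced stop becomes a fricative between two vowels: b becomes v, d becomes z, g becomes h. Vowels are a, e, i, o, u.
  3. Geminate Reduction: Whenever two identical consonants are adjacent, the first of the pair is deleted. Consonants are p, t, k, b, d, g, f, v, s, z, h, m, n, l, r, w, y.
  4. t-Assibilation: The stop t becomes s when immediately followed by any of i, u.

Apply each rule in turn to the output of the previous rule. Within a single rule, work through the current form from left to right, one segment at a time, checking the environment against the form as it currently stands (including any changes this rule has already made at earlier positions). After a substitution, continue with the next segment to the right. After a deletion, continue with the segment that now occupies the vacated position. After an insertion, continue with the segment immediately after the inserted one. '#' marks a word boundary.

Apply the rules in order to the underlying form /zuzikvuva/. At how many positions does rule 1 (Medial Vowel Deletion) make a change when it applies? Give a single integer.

3

1 Medial Vowel Deletion: [zuzikvuva] → [zzkvva]
2 Intervocalic Lenition: no change — [zzkvva]
3 Geminate Reduction: [zzkvva] → [zkva]
4 t-Assibilation: no change — [zkva]
Rule 1 changed 3 position(s).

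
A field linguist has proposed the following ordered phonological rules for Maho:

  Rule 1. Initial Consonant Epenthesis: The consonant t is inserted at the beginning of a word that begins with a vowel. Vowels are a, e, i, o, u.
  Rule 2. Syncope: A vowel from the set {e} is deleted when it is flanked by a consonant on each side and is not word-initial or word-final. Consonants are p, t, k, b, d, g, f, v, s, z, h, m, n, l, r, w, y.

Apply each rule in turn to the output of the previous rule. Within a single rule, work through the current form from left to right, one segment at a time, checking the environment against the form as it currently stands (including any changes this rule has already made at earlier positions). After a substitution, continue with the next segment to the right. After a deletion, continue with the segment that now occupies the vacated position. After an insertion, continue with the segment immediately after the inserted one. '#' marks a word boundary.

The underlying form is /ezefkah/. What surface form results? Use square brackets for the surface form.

Rule 1 Initial Consonant Epenthesis: [ezefkah] → [tezefkah]
Rule 2 Syncope: [tezefkah] → [tzfkah]

[tzfkah]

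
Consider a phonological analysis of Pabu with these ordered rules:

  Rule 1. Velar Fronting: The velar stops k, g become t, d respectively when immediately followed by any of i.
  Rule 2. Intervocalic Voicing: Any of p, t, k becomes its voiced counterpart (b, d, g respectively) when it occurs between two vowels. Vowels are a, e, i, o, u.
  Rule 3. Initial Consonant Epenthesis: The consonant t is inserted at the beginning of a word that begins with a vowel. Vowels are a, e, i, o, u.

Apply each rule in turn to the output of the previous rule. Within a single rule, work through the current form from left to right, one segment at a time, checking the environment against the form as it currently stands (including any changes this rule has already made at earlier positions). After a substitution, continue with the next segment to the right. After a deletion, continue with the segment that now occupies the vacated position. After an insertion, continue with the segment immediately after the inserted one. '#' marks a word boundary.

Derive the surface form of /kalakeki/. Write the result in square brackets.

[kalagedi]

Rule 1 Velar Fronting: [kalakeki] → [kalaketi]
Rule 2 Intervocalic Voicing: [kalaketi] → [kalagedi]
Rule 3 Initial Consonant Epenthesis: no change — [kalagedi]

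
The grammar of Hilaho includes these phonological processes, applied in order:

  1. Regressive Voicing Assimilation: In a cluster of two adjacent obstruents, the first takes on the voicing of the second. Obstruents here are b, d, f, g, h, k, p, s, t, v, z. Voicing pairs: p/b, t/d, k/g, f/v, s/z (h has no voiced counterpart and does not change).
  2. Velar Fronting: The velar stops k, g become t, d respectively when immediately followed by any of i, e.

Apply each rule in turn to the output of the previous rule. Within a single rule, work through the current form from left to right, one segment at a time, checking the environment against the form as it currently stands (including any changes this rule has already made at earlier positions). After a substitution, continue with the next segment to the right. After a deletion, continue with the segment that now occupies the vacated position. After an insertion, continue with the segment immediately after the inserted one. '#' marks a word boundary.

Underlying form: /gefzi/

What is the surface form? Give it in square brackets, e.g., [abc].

1 Regressive Voicing Assimilation: [gefzi] → [gevzi]
2 Velar Fronting: [gevzi] → [devzi]

[devzi]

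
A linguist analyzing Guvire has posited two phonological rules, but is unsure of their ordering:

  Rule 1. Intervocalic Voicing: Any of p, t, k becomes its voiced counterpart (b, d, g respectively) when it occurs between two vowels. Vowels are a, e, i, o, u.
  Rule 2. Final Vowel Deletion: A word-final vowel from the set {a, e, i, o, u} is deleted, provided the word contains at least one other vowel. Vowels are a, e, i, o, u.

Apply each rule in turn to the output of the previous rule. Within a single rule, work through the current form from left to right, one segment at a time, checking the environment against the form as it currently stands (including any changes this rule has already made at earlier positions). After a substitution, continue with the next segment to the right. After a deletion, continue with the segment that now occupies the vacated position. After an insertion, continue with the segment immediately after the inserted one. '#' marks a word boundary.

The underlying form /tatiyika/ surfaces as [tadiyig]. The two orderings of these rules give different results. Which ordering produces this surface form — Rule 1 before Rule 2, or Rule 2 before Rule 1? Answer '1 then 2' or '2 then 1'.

Order 1 then 2:
  1 Intervocalic Voicing: [tatiyika] → [tadiyiga]
  2 Final Vowel Deletion: [tadiyiga] → [tadiyig]
  result: [tadiyig]
Order 2 then 1:
  2 Final Vowel Deletion: [tatiyika] → [tatiyik]
  1 Intervocalic Voicing: [tatiyik] → [tadiyik]
  result: [tadiyik]

1 then 2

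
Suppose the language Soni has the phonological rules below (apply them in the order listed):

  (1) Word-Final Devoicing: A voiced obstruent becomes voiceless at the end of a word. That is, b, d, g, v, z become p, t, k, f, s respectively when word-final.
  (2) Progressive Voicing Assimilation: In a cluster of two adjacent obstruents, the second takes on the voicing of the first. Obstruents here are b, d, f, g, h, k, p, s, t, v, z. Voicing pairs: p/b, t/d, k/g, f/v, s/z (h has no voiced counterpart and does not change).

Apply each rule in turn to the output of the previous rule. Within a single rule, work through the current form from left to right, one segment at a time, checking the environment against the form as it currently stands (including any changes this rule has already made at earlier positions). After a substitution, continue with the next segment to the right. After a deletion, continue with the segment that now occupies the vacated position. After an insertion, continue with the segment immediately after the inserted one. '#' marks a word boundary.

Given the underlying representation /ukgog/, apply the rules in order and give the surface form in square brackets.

[ukkok]

(1) Word-Final Devoicing: [ukgog] → [ukgok]
(2) Progressive Voicing Assimilation: [ukgok] → [ukkok]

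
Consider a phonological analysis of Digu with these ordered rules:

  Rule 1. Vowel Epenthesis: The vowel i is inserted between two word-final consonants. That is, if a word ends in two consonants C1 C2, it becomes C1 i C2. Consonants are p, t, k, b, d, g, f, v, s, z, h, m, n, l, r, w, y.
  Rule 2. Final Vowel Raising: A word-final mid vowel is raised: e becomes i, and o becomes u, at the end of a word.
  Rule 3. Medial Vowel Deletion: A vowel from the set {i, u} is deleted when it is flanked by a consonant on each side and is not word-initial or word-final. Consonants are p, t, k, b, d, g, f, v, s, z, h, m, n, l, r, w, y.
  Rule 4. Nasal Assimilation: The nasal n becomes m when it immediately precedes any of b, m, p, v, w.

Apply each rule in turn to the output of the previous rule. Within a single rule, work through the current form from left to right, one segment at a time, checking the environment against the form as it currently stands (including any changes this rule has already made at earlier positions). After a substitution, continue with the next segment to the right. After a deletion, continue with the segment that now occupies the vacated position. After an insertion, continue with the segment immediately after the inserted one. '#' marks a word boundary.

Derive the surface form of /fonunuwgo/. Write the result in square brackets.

[fonmwgu]

Rule 1 Vowel Epenthesis: no change — [fonunuwgo]
Rule 2 Final Vowel Raising: [fonunuwgo] → [fonunuwgu]
Rule 3 Medial Vowel Deletion: [fonunuwgu] → [fonnwgu]
Rule 4 Nasal Assimilation: [fonnwgu] → [fonmwgu]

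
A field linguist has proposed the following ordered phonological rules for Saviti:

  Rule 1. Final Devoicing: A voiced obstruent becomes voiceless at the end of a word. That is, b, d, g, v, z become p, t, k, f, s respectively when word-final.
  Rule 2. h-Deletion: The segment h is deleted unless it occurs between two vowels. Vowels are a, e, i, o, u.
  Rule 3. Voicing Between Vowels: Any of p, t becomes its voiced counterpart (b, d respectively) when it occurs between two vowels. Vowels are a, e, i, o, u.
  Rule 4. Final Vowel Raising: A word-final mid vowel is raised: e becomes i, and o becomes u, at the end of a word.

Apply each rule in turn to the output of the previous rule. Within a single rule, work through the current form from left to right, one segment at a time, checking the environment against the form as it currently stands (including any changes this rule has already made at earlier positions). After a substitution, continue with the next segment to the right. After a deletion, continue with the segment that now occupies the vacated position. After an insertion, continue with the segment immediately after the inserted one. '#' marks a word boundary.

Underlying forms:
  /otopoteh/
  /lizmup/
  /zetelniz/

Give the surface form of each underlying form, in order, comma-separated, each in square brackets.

/otopoteh/:
  Rule 1 Final Devoicing: no change — [otopoteh]
  Rule 2 h-Deletion: [otopoteh] → [otopote]
  Rule 3 Voicing Between Vowels: [otopote] → [odobode]
  Rule 4 Final Vowel Raising: [odobode] → [odobodi]
/lizmup/:
  Rule 1 Final Devoicing: no change — [lizmup]
  Rule 2 h-Deletion: no change — [lizmup]
  Rule 3 Voicing Between Vowels: no change — [lizmup]
  Rule 4 Final Vowel Raising: no change — [lizmup]
/zetelniz/:
  Rule 1 Final Devoicing: [zetelniz] → [zetelnis]
  Rule 2 h-Deletion: no change — [zetelnis]
  Rule 3 Voicing Between Vowels: [zetelnis] → [zedelnis]
  Rule 4 Final Vowel Raising: no change — [zedelnis]

[odobodi], [lizmup], [zedelnis]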